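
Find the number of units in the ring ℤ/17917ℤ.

15840

Prime factorization: 17917 = 19 · 23 · 41.
φ(17917) = 17917 · (1 − 1/19) · (1 − 1/23) · (1 − 1/41)
       = 17917 · 15840/17917 = 15840.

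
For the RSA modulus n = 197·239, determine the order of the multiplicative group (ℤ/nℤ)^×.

46648

φ(47083) = 47083 · (1 − 1/197) · (1 − 1/239)
       = 47083 · 46648/47083 = 46648.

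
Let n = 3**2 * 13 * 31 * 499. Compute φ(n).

φ(1809873) = 1809873 · (1 − 1/3) · (1 − 1/13) · (1 − 1/31) · (1 − 1/499)
       = 1809873 · 358560/603291 = 1075680.

1075680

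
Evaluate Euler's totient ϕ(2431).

First factor: 2431 = 11 · 13 · 17.
φ(11) = 11 − 1 = 10.
φ(13) = 13 − 1 = 12.
φ(17) = 17 − 1 = 16.
φ(2431) = 10 × 12 × 16 = 1920.

1920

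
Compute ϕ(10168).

Factor 10168: 10168 = 2^3 · 31 · 41.
φ(10168) = 10168 · (1 − 1/2) · (1 − 1/31) · (1 − 1/41)
       = 10168 · 1200/2542 = 4800.

4800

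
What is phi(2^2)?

φ(4) = 4 · (1 − 1/2)
       = 4 · 1/2 = 2.

2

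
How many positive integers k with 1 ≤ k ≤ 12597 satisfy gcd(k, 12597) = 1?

6912

12597 = 3 * 13 * 17 * 19.
φ(3) = 3 − 1 = 2.
φ(13) = 13 − 1 = 12.
φ(17) = 17 − 1 = 16.
φ(19) = 19 − 1 = 18.
φ(12597) = 2 × 12 × 16 × 18 = 6912.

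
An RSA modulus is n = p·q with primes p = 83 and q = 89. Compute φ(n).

7216

φ(83) = 83 − 1 = 82.
φ(89) = 89 − 1 = 88.
Multiply: 82 · 88 = 7216.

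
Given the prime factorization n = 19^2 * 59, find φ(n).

19836

φ(19^2) = 19^1·(19−1) = 19·18 = 342.
φ(59) = 59 − 1 = 58.
Since φ is multiplicative, φ(21299) = 342 · 58 = 19836.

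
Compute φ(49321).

45360

Factor 49321: 49321 = 31 · 37 · 43.
φ(49321) = 49321 · (1 − 1/31) · (1 − 1/37) · (1 − 1/43)
       = 49321 · 45360/49321 = 45360.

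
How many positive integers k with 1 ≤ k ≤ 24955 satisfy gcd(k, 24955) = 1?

15840

First factor: 24955 = 5 × 7 × 23 × 31.
φ(24955) = 24955 · (1 − 1/5) · (1 − 1/7) · (1 − 1/23) · (1 − 1/31)
       = 24955 · 15840/24955 = 15840.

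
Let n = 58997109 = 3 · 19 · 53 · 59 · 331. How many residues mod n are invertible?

35830080

φ(3) = 3 − 1 = 2.
φ(19) = 19 − 1 = 18.
φ(53) = 53 − 1 = 52.
φ(59) = 59 − 1 = 58.
φ(331) = 331 − 1 = 330.
Multiply: 2 · 18 · 52 · 58 · 330 = 35830080.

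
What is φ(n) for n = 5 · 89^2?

φ(5) = 5 − 1 = 4.
φ(89^2) = 89^1·(89−1) = 89·88 = 7832.
φ(39605) = 4 × 7832 = 31328.

31328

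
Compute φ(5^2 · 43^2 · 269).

φ(12434525) = 12434525 · (1 − 1/5) · (1 − 1/43) · (1 − 1/269)
       = 12434525 · 45024/57835 = 9680160.

9680160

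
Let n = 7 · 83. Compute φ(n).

492

φ(581) = 581 · (1 − 1/7) · (1 − 1/83)
       = 581 · 492/581 = 492.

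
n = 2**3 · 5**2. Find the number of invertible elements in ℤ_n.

φ(200) = 200 · (1 − 1/2) · (1 − 1/5)
       = 200 · 4/10 = 80.

80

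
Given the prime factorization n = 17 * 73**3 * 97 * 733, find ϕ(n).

431400370176

φ(470211461189) = 470211461189 · (1 − 1/17) · (1 − 1/73) · (1 − 1/97) · (1 − 1/733)
       = 470211461189 · 80953344/88236341 = 431400370176.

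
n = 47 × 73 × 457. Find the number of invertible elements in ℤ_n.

1510272

φ(1567967) = 1567967 · (1 − 1/47) · (1 − 1/73) · (1 − 1/457)
       = 1567967 · 1510272/1567967 = 1510272.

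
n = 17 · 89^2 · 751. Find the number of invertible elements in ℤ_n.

93984000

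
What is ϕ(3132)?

Prime factorization: 3132 = 2**2 * 3**3 * 29.
φ(2^2) = 2^2 − 2^1 = 4 − 2 = 2.
φ(3^3) = 3^3 − 3^2 = 27 − 9 = 18.
φ(29) = 29 − 1 = 28.
Multiply: 2 · 18 · 28 = 1008.

1008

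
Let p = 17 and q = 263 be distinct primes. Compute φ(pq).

φ(pq) = (p−1)(q−1) = 16 · 262 = 4192.

4192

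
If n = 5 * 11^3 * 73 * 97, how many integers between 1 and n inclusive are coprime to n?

33454080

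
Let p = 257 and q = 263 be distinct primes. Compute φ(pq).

φ(n) = (p − 1)(q − 1) = (257−1)(263−1) = 256·262 = 67072.

67072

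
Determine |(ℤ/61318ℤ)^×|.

First factor: 61318 = 2 · 23 · 31 · 43.
φ(61318) = 61318 · (1 − 1/2) · (1 − 1/23) · (1 − 1/31) · (1 − 1/43)
       = 61318 · 27720/61318 = 27720.

27720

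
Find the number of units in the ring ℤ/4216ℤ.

First factor: 4216 = 2^3 · 17 · 31.
φ(2^3) = 2^2·(2−1) = 4·1 = 4.
φ(17) = 17 − 1 = 16.
φ(31) = 31 − 1 = 30.
φ(4216) = 4 × 16 × 30 = 1920.

1920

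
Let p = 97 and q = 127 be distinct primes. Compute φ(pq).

12096

For distinct primes, φ(pq) = (p−1)(q−1) = 96 × 126 = 12096.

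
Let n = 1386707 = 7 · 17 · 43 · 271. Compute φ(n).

φ(1386707) = 1386707 · (1 − 1/7) · (1 − 1/17) · (1 − 1/43) · (1 − 1/271)
       = 1386707 · 1088640/1386707 = 1088640.

1088640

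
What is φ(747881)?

Prime factorization: 747881 = 17 · 29 · 37 · 41.
φ(17) = 17 − 1 = 16.
φ(29) = 29 − 1 = 28.
φ(37) = 37 − 1 = 36.
φ(41) = 41 − 1 = 40.
φ(747881) = 16 × 28 × 36 × 40 = 645120.

645120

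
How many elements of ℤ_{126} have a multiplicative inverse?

36

Prime factorization: 126 = 2 * 3^2 * 7.
φ(126) = 126 · (1 − 1/2) · (1 − 1/3) · (1 − 1/7)
       = 126 · 12/42 = 36.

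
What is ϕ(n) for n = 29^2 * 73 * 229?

13329792

φ(29^2) = 29^2 − 29^1 = 841 − 29 = 812.
φ(73) = 73 − 1 = 72.
φ(229) = 229 − 1 = 228.
φ(14058997) = 812 × 72 × 228 = 13329792.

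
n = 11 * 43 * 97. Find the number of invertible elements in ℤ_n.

φ(11) = 11 − 1 = 10.
φ(43) = 43 − 1 = 42.
φ(97) = 97 − 1 = 96.
Multiply: 10 · 42 · 96 = 40320.

40320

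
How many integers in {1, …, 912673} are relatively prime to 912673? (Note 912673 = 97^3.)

φ(912673) = 912673 · (1 − 1/97)
       = 912673 · 96/97 = 903264.

903264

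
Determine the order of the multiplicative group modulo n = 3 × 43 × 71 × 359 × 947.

1991367840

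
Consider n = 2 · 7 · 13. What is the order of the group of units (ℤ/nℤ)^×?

72

φ(2) = 2 − 1 = 1.
φ(7) = 7 − 1 = 6.
φ(13) = 13 − 1 = 12.
φ(182) = 1 × 6 × 12 = 72.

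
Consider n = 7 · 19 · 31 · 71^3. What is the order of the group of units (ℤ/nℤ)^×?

φ(7) = 7 − 1 = 6.
φ(19) = 19 − 1 = 18.
φ(31) = 31 − 1 = 30.
φ(71^3) = 71^3 − 71^2 = 357911 − 5041 = 352870.
φ(1475667053) = 6 × 18 × 30 × 352870 = 1143298800.

1143298800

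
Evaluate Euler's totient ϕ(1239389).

1088640

First factor: 1239389 = 19 · 37 · 41 · 43.
φ(19) = 19 − 1 = 18.
φ(37) = 37 − 1 = 36.
φ(41) = 41 − 1 = 40.
φ(43) = 43 − 1 = 42.
Multiply: 18 · 36 · 40 · 42 = 1088640.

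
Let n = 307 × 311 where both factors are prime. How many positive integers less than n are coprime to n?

94860

φ(307) = 307 − 1 = 306.
φ(311) = 311 − 1 = 310.
Since φ is multiplicative, φ(95477) = 306 · 310 = 94860.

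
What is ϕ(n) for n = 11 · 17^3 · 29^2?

φ(11) = 11 − 1 = 10.
φ(17^3) = 17^3 − 17^2 = 4913 − 289 = 4624.
φ(29^2) = 29^2 − 29^1 = 841 − 29 = 812.
Since φ is multiplicative, φ(45450163) = 10 · 4624 · 812 = 37546880.

37546880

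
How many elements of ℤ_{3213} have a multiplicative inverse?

1728

Prime factorization: 3213 = 3**3 * 7 * 17.
φ(3213) = 3213 · (1 − 1/3) · (1 − 1/7) · (1 − 1/17)
       = 3213 · 192/357 = 1728.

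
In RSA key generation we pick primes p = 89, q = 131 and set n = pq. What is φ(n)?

φ(n) = (p − 1)(q − 1) = (89−1)(131−1) = 88·130 = 11440.

11440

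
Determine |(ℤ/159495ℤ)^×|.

70560

Prime factorization: 159495 = 3 × 5 × 7**3 × 31.
φ(3) = 3 − 1 = 2.
φ(5) = 5 − 1 = 4.
φ(7^3) = 7^3 − 7^2 = 343 − 49 = 294.
φ(31) = 31 − 1 = 30.
φ(159495) = 2 × 4 × 294 × 30 = 70560.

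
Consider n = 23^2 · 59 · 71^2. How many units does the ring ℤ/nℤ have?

φ(157334651) = 157334651 · (1 − 1/23) · (1 − 1/59) · (1 − 1/71)
       = 157334651 · 89320/96347 = 145859560.

145859560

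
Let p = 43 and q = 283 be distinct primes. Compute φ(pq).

11844

φ(43) = 43 − 1 = 42.
φ(283) = 283 − 1 = 282.
Multiply: 42 · 282 = 11844.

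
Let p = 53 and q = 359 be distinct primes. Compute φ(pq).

18616

For distinct primes, φ(pq) = (p−1)(q−1) = 52 × 358 = 18616.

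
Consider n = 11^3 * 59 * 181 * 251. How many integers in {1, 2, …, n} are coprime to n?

3158100000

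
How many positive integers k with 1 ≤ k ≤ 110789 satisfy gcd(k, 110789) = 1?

84672

First factor: 110789 = 7^3 · 17 · 19.
φ(7^3) = 7^3 − 7^2 = 343 − 49 = 294.
φ(17) = 17 − 1 = 16.
φ(19) = 19 − 1 = 18.
φ(110789) = 294 × 16 × 18 = 84672.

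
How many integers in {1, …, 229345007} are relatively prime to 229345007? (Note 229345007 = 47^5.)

224465326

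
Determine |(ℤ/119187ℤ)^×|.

69120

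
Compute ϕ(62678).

23760

Factor 62678: 62678 = 2 · 7 · 11^2 · 37.
φ(62678) = 62678 · (1 − 1/2) · (1 − 1/7) · (1 − 1/11) · (1 − 1/37)
       = 62678 · 2160/5698 = 23760.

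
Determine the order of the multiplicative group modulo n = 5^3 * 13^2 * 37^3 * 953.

φ(5^3) = 5^2·(5−1) = 25·4 = 100.
φ(13^2) = 13^2 − 13^1 = 169 − 13 = 156.
φ(37^3) = 37^2·(37−1) = 1369·36 = 49284.
φ(953) = 953 − 1 = 952.
Since φ is multiplicative, φ(1019752527625) = 100 · 156 · 49284 · 952 = 731926540800.

731926540800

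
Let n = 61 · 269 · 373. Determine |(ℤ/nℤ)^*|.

φ(61) = 61 − 1 = 60.
φ(269) = 269 − 1 = 268.
φ(373) = 373 − 1 = 372.
φ(6120557) = 60 × 268 × 372 = 5981760.

5981760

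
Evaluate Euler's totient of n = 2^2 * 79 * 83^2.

φ(2^2) = 2^2 − 2^1 = 4 − 2 = 2.
φ(79) = 79 − 1 = 78.
φ(83^2) = 83^2 − 83^1 = 6889 − 83 = 6806.
φ(2176924) = 2 × 78 × 6806 = 1061736.

1061736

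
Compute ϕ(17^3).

4624

φ(17^3) = 17^3 − 17^2 = 4913 − 289 = 4624.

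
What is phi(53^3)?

φ(148877) = 148877 · (1 − 1/53)
       = 148877 · 52/53 = 146068.

146068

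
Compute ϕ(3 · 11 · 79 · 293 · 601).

φ(3) = 3 − 1 = 2.
φ(11) = 11 − 1 = 10.
φ(79) = 79 − 1 = 78.
φ(293) = 293 − 1 = 292.
φ(601) = 601 − 1 = 600.
φ(459074451) = 2 × 10 × 78 × 292 × 600 = 273312000.

273312000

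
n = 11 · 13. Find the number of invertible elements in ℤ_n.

120

φ(143) = 143 · (1 − 1/11) · (1 − 1/13)
       = 143 · 120/143 = 120.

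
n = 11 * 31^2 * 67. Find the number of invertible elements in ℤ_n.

φ(708257) = 708257 · (1 − 1/11) · (1 − 1/31) · (1 − 1/67)
       = 708257 · 19800/22847 = 613800.

613800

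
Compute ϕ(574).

Factor 574: 574 = 2 · 7 · 41.
φ(574) = 574 · (1 − 1/2) · (1 − 1/7) · (1 − 1/41)
       = 574 · 240/574 = 240.

240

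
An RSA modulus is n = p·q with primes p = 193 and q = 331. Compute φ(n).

φ(63883) = 63883 · (1 − 1/193) · (1 − 1/331)
       = 63883 · 63360/63883 = 63360.

63360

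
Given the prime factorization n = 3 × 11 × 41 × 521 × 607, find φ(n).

φ(427882191) = 427882191 · (1 − 1/3) · (1 − 1/11) · (1 − 1/41) · (1 − 1/521) · (1 − 1/607)
       = 427882191 · 252096000/427882191 = 252096000.

252096000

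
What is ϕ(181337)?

157248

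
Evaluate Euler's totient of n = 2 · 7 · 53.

312

φ(742) = 742 · (1 − 1/2) · (1 − 1/7) · (1 − 1/53)
       = 742 · 312/742 = 312.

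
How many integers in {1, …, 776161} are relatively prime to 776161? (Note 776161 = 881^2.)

775280

φ(776161) = 776161 · (1 − 1/881)
       = 776161 · 880/881 = 775280.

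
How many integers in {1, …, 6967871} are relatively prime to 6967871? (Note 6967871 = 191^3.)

6931390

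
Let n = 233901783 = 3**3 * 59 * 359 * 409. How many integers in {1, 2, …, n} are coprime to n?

φ(233901783) = 233901783 · (1 − 1/3) · (1 − 1/59) · (1 − 1/359) · (1 − 1/409)
       = 233901783 · 16943424/25989087 = 152490816.

152490816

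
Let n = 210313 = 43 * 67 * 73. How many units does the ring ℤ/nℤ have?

199584

φ(43) = 43 − 1 = 42.
φ(67) = 67 − 1 = 66.
φ(73) = 73 − 1 = 72.
Since φ is multiplicative, φ(210313) = 42 · 66 · 72 = 199584.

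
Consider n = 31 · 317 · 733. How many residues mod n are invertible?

6939360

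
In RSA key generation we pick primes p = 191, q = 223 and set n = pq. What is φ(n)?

42180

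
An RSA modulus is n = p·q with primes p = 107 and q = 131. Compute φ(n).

13780

φ(pq) = (p−1)(q−1) = 106 · 130 = 13780.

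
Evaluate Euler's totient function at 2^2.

2

φ(2^2) = 2^1·(2−1) = 2·1 = 2.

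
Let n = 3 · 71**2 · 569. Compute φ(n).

5645920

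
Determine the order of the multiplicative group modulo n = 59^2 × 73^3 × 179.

233710499808

φ(242396103683) = 242396103683 · (1 − 1/59) · (1 − 1/73) · (1 − 1/179)
       = 242396103683 · 743328/770953 = 233710499808.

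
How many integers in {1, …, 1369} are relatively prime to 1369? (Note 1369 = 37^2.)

1332

φ(1369) = 1369 · (1 − 1/37)
       = 1369 · 36/37 = 1332.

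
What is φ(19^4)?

φ(19^4) = 19^3·(19−1) = 6859·18 = 123462.

123462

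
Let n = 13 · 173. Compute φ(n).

φ(2249) = 2249 · (1 − 1/13) · (1 − 1/173)
       = 2249 · 2064/2249 = 2064.

2064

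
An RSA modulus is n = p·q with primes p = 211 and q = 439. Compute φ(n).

φ(92629) = 92629 · (1 − 1/211) · (1 − 1/439)
       = 92629 · 91980/92629 = 91980.

91980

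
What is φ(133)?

108

First factor: 133 = 7 × 19.
φ(7) = 7 − 1 = 6.
φ(19) = 19 − 1 = 18.
φ(133) = 6 × 18 = 108.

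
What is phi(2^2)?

2

φ(4) = 4 · (1 − 1/2)
       = 4 · 1/2 = 2.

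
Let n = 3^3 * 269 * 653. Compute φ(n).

φ(4742739) = 4742739 · (1 − 1/3) · (1 − 1/269) · (1 − 1/653)
       = 4742739 · 349472/526971 = 3145248.

3145248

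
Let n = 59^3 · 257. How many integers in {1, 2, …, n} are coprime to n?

51685888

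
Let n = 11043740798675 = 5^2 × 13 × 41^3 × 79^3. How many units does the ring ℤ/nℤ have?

7855751404800

φ(11043740798675) = 11043740798675 · (1 − 1/5) · (1 − 1/13) · (1 − 1/41) · (1 − 1/79)
       = 11043740798675 · 149760/210535 = 7855751404800.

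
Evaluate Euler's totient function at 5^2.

20

φ(25) = 25 · (1 − 1/5)
       = 25 · 4/5 = 20.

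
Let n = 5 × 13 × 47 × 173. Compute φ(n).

379776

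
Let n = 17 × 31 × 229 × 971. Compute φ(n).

106156800

φ(117183193) = 117183193 · (1 − 1/17) · (1 − 1/31) · (1 − 1/229) · (1 − 1/971)
       = 117183193 · 106156800/117183193 = 106156800.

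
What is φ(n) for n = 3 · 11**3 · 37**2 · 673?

2166151680

φ(3678898641) = 3678898641 · (1 − 1/3) · (1 − 1/11) · (1 − 1/37) · (1 − 1/673)
       = 3678898641 · 483840/821733 = 2166151680.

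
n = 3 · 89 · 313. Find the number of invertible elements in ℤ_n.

54912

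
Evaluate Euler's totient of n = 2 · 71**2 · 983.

4880540

φ(9910606) = 9910606 · (1 − 1/2) · (1 − 1/71) · (1 − 1/983)
       = 9910606 · 68740/139586 = 4880540.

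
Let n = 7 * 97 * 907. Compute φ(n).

521856

φ(7) = 7 − 1 = 6.
φ(97) = 97 − 1 = 96.
φ(907) = 907 − 1 = 906.
φ(615853) = 6 × 96 × 906 = 521856.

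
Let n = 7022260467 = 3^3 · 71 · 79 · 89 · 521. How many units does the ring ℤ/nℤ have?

φ(3^3) = 3^3 − 3^2 = 27 − 9 = 18.
φ(71) = 71 − 1 = 70.
φ(79) = 79 − 1 = 78.
φ(89) = 89 − 1 = 88.
φ(521) = 521 − 1 = 520.
Multiply: 18 · 70 · 78 · 88 · 520 = 4497292800.

4497292800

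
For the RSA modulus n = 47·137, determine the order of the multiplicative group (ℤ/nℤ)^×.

φ(47) = 47 − 1 = 46.
φ(137) = 137 − 1 = 136.
Since φ is multiplicative, φ(6439) = 46 · 136 = 6256.

6256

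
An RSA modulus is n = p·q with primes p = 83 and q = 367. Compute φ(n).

φ(n) = (p − 1)(q − 1) = (83−1)(367−1) = 82·366 = 30012.

30012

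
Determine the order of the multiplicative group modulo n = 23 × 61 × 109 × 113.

φ(17280751) = 17280751 · (1 − 1/23) · (1 − 1/61) · (1 − 1/109) · (1 − 1/113)
       = 17280751 · 15966720/17280751 = 15966720.

15966720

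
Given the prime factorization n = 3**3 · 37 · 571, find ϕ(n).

369360

φ(3^3) = 3^3 − 3^2 = 27 − 9 = 18.
φ(37) = 37 − 1 = 36.
φ(571) = 571 − 1 = 570.
Multiply: 18 · 36 · 570 = 369360.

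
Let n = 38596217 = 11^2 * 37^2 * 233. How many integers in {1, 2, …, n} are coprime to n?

33992640

φ(38596217) = 38596217 · (1 − 1/11) · (1 − 1/37) · (1 − 1/233)
       = 38596217 · 83520/94831 = 33992640.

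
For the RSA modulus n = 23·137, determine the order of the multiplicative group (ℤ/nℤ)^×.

2992

φ(3151) = 3151 · (1 − 1/23) · (1 − 1/137)
       = 3151 · 2992/3151 = 2992.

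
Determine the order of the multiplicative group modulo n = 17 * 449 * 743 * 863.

φ(4894348297) = 4894348297 · (1 − 1/17) · (1 − 1/449) · (1 − 1/743) · (1 − 1/863)
       = 4894348297 · 4584681472/4894348297 = 4584681472.

4584681472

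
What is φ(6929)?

First factor: 6929 = 13^2 · 41.
φ(6929) = 6929 · (1 − 1/13) · (1 − 1/41)
       = 6929 · 480/533 = 6240.

6240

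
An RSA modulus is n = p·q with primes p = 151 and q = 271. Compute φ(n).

For distinct primes, φ(pq) = (p−1)(q−1) = 150 × 270 = 40500.

40500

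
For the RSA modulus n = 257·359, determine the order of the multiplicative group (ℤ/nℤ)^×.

91648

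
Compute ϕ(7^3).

294

φ(7^3) = 7^3 − 7^2 = 343 − 49 = 294.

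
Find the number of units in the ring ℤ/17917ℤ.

15840

Prime factorization: 17917 = 19 · 23 · 41.
φ(19) = 19 − 1 = 18.
φ(23) = 23 − 1 = 22.
φ(41) = 41 − 1 = 40.
Multiply: 18 · 22 · 40 = 15840.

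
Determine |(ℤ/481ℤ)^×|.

First factor: 481 = 13 · 37.
φ(481) = 481 · (1 − 1/13) · (1 − 1/37)
       = 481 · 432/481 = 432.

432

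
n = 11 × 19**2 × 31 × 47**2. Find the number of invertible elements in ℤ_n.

φ(11) = 11 − 1 = 10.
φ(19^2) = 19^1·(19−1) = 19·18 = 342.
φ(31) = 31 − 1 = 30.
φ(47^2) = 47^1·(47−1) = 47·46 = 2162.
Multiply: 10 · 342 · 30 · 2162 = 221821200.

221821200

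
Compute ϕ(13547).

Prime factorization: 13547 = 19 × 23 × 31.
φ(13547) = 13547 · (1 − 1/19) · (1 − 1/23) · (1 − 1/31)
       = 13547 · 11880/13547 = 11880.

11880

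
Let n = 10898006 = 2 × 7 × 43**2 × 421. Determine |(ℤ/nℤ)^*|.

φ(2) = 2 − 1 = 1.
φ(7) = 7 − 1 = 6.
φ(43^2) = 43^1·(43−1) = 43·42 = 1806.
φ(421) = 421 − 1 = 420.
Since φ is multiplicative, φ(10898006) = 1 · 6 · 1806 · 420 = 4551120.

4551120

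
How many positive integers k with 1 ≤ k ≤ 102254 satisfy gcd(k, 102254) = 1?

47040

Factor 102254: 102254 = 2 * 29 * 41 * 43.
φ(2) = 2 − 1 = 1.
φ(29) = 29 − 1 = 28.
φ(41) = 41 − 1 = 40.
φ(43) = 43 − 1 = 42.
Since φ is multiplicative, φ(102254) = 1 · 28 · 40 · 42 = 47040.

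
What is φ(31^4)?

893730

φ(31^4) = 31^4 − 31^3 = 923521 − 29791 = 893730.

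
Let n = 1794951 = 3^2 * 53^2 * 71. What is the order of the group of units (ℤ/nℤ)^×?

φ(1794951) = 1794951 · (1 − 1/3) · (1 − 1/53) · (1 − 1/71)
       = 1794951 · 7280/11289 = 1157520.

1157520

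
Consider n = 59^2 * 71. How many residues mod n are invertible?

φ(247151) = 247151 · (1 − 1/59) · (1 − 1/71)
       = 247151 · 4060/4189 = 239540.

239540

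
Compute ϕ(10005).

4928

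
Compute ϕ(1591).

First factor: 1591 = 37 * 43.
φ(1591) = 1591 · (1 − 1/37) · (1 − 1/43)
       = 1591 · 1512/1591 = 1512.

1512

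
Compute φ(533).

533 = 13 · 41.
φ(13) = 13 − 1 = 12.
φ(41) = 41 − 1 = 40.
Multiply: 12 · 40 = 480.

480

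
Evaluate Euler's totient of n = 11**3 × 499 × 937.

φ(11^3) = 11^2·(11−1) = 121·10 = 1210.
φ(499) = 499 − 1 = 498.
φ(937) = 937 − 1 = 936.
φ(622326353) = 1210 × 498 × 936 = 564014880.

564014880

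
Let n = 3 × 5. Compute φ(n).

8

φ(3) = 3 − 1 = 2.
φ(5) = 5 − 1 = 4.
Multiply: 2 · 4 = 8.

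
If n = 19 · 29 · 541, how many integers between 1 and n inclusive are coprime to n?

272160

φ(19) = 19 − 1 = 18.
φ(29) = 29 − 1 = 28.
φ(541) = 541 − 1 = 540.
Multiply: 18 · 28 · 540 = 272160.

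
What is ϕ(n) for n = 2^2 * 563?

1124

φ(2252) = 2252 · (1 − 1/2) · (1 − 1/563)
       = 2252 · 562/1126 = 1124.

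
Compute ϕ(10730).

4032

Factor 10730: 10730 = 2 · 5 · 29 · 37.
φ(2) = 2 − 1 = 1.
φ(5) = 5 − 1 = 4.
φ(29) = 29 − 1 = 28.
φ(37) = 37 − 1 = 36.
Multiply: 1 · 4 · 28 · 36 = 4032.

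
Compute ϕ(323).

288

323 = 17 · 19.
φ(17) = 17 − 1 = 16.
φ(19) = 19 − 1 = 18.
Since φ is multiplicative, φ(323) = 16 · 18 = 288.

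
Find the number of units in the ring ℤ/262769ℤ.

262769 = 13 × 17 × 29 × 41.
φ(262769) = 262769 · (1 − 1/13) · (1 − 1/17) · (1 − 1/29) · (1 − 1/41)
       = 262769 · 215040/262769 = 215040.

215040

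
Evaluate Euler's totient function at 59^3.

201898

φ(205379) = 205379 · (1 − 1/59)
       = 205379 · 58/59 = 201898.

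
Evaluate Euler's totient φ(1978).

924

First factor: 1978 = 2 × 23 × 43.
φ(1978) = 1978 · (1 − 1/2) · (1 − 1/23) · (1 − 1/43)
       = 1978 · 924/1978 = 924.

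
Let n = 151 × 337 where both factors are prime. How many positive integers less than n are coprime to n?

50400

φ(pq) = (p−1)(q−1) = 150 · 336 = 50400.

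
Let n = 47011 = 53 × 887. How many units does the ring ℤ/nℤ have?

46072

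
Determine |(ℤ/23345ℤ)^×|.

14784

First factor: 23345 = 5 · 7 · 23 · 29.
φ(5) = 5 − 1 = 4.
φ(7) = 7 − 1 = 6.
φ(23) = 23 − 1 = 22.
φ(29) = 29 − 1 = 28.
φ(23345) = 4 × 6 × 22 × 28 = 14784.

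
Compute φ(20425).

15120

Prime factorization: 20425 = 5^2 * 19 * 43.
φ(5^2) = 5^2 − 5^1 = 25 − 5 = 20.
φ(19) = 19 − 1 = 18.
φ(43) = 43 − 1 = 42.
Since φ is multiplicative, φ(20425) = 20 · 18 · 42 = 15120.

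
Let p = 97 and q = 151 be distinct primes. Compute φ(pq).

14400

For distinct primes, φ(pq) = (p−1)(q−1) = 96 × 150 = 14400.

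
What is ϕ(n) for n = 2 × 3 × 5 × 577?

4608

φ(17310) = 17310 · (1 − 1/2) · (1 − 1/3) · (1 − 1/5) · (1 − 1/577)
       = 17310 · 4608/17310 = 4608.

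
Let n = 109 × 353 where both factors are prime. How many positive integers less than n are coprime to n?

38016

For distinct primes, φ(pq) = (p−1)(q−1) = 108 × 352 = 38016.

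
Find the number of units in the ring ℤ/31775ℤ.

First factor: 31775 = 5^2 · 31 · 41.
φ(31775) = 31775 · (1 − 1/5) · (1 − 1/31) · (1 − 1/41)
       = 31775 · 4800/6355 = 24000.

24000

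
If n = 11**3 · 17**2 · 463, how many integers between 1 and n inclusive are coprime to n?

152053440

φ(11^3) = 11^2·(11−1) = 121·10 = 1210.
φ(17^2) = 17^1·(17−1) = 17·16 = 272.
φ(463) = 463 − 1 = 462.
Multiply: 1210 · 272 · 462 = 152053440.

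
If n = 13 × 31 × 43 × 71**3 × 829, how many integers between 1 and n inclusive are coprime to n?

4417706563200

φ(5141656727051) = 5141656727051 · (1 − 1/13) · (1 − 1/31) · (1 − 1/43) · (1 − 1/71) · (1 − 1/829)
       = 5141656727051 · 876355200/1019967611 = 4417706563200.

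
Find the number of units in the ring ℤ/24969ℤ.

13440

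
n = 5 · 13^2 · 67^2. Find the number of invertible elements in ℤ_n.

2759328

φ(3793205) = 3793205 · (1 − 1/5) · (1 − 1/13) · (1 − 1/67)
       = 3793205 · 3168/4355 = 2759328.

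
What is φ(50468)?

Factor 50468: 50468 = 2**2 × 11 × 31 × 37.
φ(2^2) = 2^1·(2−1) = 2·1 = 2.
φ(11) = 11 − 1 = 10.
φ(31) = 31 − 1 = 30.
φ(37) = 37 − 1 = 36.
φ(50468) = 2 × 10 × 30 × 36 = 21600.

21600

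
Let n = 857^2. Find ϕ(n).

733592

φ(734449) = 734449 · (1 − 1/857)
       = 734449 · 856/857 = 733592.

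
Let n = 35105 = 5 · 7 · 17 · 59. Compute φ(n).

φ(5) = 5 − 1 = 4.
φ(7) = 7 − 1 = 6.
φ(17) = 17 − 1 = 16.
φ(59) = 59 − 1 = 58.
Since φ is multiplicative, φ(35105) = 4 · 6 · 16 · 58 = 22272.

22272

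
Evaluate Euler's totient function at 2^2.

2

φ(2^2) = 2^1·(2−1) = 2·1 = 2.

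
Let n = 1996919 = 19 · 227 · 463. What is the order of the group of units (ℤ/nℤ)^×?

1879416

φ(19) = 19 − 1 = 18.
φ(227) = 227 − 1 = 226.
φ(463) = 463 − 1 = 462.
Since φ is multiplicative, φ(1996919) = 18 · 226 · 462 = 1879416.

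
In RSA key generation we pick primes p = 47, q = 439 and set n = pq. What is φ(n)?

φ(n) = (p − 1)(q − 1) = (47−1)(439−1) = 46·438 = 20148.

20148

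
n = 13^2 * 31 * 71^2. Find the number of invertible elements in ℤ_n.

φ(26409799) = 26409799 · (1 − 1/13) · (1 − 1/31) · (1 − 1/71)
       = 26409799 · 25200/28613 = 23259600.

23259600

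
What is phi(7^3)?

φ(7^3) = 7^2·(7−1) = 49·6 = 294.

294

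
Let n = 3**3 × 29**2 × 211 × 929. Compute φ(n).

2848366080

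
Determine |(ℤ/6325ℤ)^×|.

Prime factorization: 6325 = 5^2 · 11 · 23.
φ(5^2) = 5^1·(5−1) = 5·4 = 20.
φ(11) = 11 − 1 = 10.
φ(23) = 23 − 1 = 22.
Since φ is multiplicative, φ(6325) = 20 · 10 · 22 = 4400.

4400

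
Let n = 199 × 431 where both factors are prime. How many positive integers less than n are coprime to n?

φ(199) = 199 − 1 = 198.
φ(431) = 431 − 1 = 430.
Multiply: 198 · 430 = 85140.

85140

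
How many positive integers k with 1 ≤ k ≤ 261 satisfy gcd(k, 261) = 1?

168

261 = 3^2 · 29.
φ(3^2) = 3^2 − 3^1 = 9 − 3 = 6.
φ(29) = 29 − 1 = 28.
Multiply: 6 · 28 = 168.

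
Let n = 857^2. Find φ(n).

φ(857^2) = 857^1·(857−1) = 857·856 = 733592.

733592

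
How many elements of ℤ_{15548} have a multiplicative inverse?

6864

Factor 15548: 15548 = 2**2 · 13**2 · 23.
φ(2^2) = 2^1·(2−1) = 2·1 = 2.
φ(13^2) = 13^1·(13−1) = 13·12 = 156.
φ(23) = 23 − 1 = 22.
Multiply: 2 · 156 · 22 = 6864.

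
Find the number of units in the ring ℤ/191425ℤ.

129600

Factor 191425: 191425 = 5**2 · 13 · 19 · 31.
φ(191425) = 191425 · (1 − 1/5) · (1 − 1/13) · (1 − 1/19) · (1 − 1/31)
       = 191425 · 25920/38285 = 129600.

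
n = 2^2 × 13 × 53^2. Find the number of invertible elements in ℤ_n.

66144

φ(146068) = 146068 · (1 − 1/2) · (1 − 1/13) · (1 − 1/53)
       = 146068 · 624/1378 = 66144.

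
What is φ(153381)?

94080

First factor: 153381 = 3 · 29 · 41 · 43.
φ(153381) = 153381 · (1 − 1/3) · (1 − 1/29) · (1 − 1/41) · (1 − 1/43)
       = 153381 · 94080/153381 = 94080.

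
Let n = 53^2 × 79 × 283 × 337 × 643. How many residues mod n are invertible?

φ(53^2) = 53^1·(53−1) = 53·52 = 2756.
φ(79) = 79 − 1 = 78.
φ(283) = 283 − 1 = 282.
φ(337) = 337 − 1 = 336.
φ(643) = 643 − 1 = 642.
φ(13608370969783) = 2756 × 78 × 282 × 336 × 642 = 13076671974912.

13076671974912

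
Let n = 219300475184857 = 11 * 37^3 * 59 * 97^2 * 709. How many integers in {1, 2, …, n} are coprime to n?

188456086149120

φ(219300475184857) = 219300475184857 · (1 − 1/11) · (1 − 1/37) · (1 − 1/59) · (1 − 1/97) · (1 − 1/709)
       = 219300475184857 · 1419171840/1651446049 = 188456086149120.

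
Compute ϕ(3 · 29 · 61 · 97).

322560

φ(3) = 3 − 1 = 2.
φ(29) = 29 − 1 = 28.
φ(61) = 61 − 1 = 60.
φ(97) = 97 − 1 = 96.
Since φ is multiplicative, φ(514779) = 2 · 28 · 60 · 96 = 322560.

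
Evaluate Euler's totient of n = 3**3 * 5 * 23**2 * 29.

φ(2071035) = 2071035 · (1 − 1/3) · (1 − 1/5) · (1 − 1/23) · (1 − 1/29)
       = 2071035 · 4928/10005 = 1020096.

1020096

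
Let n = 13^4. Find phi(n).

φ(28561) = 28561 · (1 − 1/13)
       = 28561 · 12/13 = 26364.

26364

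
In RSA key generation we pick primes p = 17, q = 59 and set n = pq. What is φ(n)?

928

φ(17) = 17 − 1 = 16.
φ(59) = 59 − 1 = 58.
Multiply: 16 · 58 = 928.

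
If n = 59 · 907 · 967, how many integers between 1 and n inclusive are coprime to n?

50761368

φ(51747071) = 51747071 · (1 − 1/59) · (1 − 1/907) · (1 − 1/967)
       = 51747071 · 50761368/51747071 = 50761368.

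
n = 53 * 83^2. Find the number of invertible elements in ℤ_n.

353912

φ(53) = 53 − 1 = 52.
φ(83^2) = 83^1·(83−1) = 83·82 = 6806.
Since φ is multiplicative, φ(365117) = 52 · 6806 = 353912.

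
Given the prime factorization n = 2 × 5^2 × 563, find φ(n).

φ(2) = 2 − 1 = 1.
φ(5^2) = 5^1·(5−1) = 5·4 = 20.
φ(563) = 563 − 1 = 562.
Since φ is multiplicative, φ(28150) = 1 · 20 · 562 = 11240.

11240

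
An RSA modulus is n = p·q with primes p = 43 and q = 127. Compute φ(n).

φ(n) = (p − 1)(q − 1) = (43−1)(127−1) = 42·126 = 5292.

5292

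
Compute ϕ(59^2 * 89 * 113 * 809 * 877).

φ(59^2) = 59^1·(59−1) = 59·58 = 3422.
φ(89) = 89 − 1 = 88.
φ(113) = 113 − 1 = 112.
φ(809) = 809 − 1 = 808.
φ(877) = 877 − 1 = 876.
Multiply: 3422 · 88 · 112 · 808 · 876 = 23872404627456.

23872404627456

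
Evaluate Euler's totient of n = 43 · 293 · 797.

φ(10041403) = 10041403 · (1 − 1/43) · (1 − 1/293) · (1 − 1/797)
       = 10041403 · 9762144/10041403 = 9762144.

9762144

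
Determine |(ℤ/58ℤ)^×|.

28

First factor: 58 = 2 · 29.
φ(2) = 2 − 1 = 1.
φ(29) = 29 − 1 = 28.
Multiply: 1 · 28 = 28.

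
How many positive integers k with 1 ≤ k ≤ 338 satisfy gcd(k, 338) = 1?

156

Factor 338: 338 = 2 · 13**2.
φ(2) = 2 − 1 = 1.
φ(13^2) = 13^2 − 13^1 = 169 − 13 = 156.
φ(338) = 1 × 156 = 156.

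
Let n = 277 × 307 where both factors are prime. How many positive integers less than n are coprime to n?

84456

φ(85039) = 85039 · (1 − 1/277) · (1 − 1/307)
       = 85039 · 84456/85039 = 84456.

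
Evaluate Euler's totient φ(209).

180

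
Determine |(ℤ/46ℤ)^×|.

22

Prime factorization: 46 = 2 × 23.
φ(2) = 2 − 1 = 1.
φ(23) = 23 − 1 = 22.
φ(46) = 1 × 22 = 22.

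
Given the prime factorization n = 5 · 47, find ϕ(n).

184

φ(235) = 235 · (1 − 1/5) · (1 − 1/47)
       = 235 · 184/235 = 184.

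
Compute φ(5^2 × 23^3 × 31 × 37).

251380800

φ(5^2) = 5^2 − 5^1 = 25 − 5 = 20.
φ(23^3) = 23^2·(23−1) = 529·22 = 11638.
φ(31) = 31 − 1 = 30.
φ(37) = 37 − 1 = 36.
Multiply: 20 · 11638 · 30 · 36 = 251380800.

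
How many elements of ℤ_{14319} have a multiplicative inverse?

9072

First factor: 14319 = 3^2 · 37 · 43.
φ(3^2) = 3^2 − 3^1 = 9 − 3 = 6.
φ(37) = 37 − 1 = 36.
φ(43) = 43 − 1 = 42.
Since φ is multiplicative, φ(14319) = 6 · 36 · 42 = 9072.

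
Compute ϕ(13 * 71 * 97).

80640

φ(89531) = 89531 · (1 − 1/13) · (1 − 1/71) · (1 − 1/97)
       = 89531 · 80640/89531 = 80640.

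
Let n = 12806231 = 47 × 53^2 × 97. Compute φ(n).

12170496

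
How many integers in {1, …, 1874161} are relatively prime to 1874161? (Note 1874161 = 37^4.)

1823508

φ(1874161) = 1874161 · (1 − 1/37)
       = 1874161 · 36/37 = 1823508.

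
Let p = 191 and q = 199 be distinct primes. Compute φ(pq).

φ(191) = 191 − 1 = 190.
φ(199) = 199 − 1 = 198.
φ(38009) = 190 × 198 = 37620.

37620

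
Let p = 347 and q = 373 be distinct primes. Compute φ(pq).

φ(pq) = (p−1)(q−1) = 346 · 372 = 128712.

128712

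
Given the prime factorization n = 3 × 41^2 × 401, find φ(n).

φ(2022243) = 2022243 · (1 − 1/3) · (1 − 1/41) · (1 − 1/401)
       = 2022243 · 32000/49323 = 1312000.

1312000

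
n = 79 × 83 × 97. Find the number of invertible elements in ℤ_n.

φ(636029) = 636029 · (1 − 1/79) · (1 − 1/83) · (1 − 1/97)
       = 636029 · 614016/636029 = 614016.

614016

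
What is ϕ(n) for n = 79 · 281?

φ(22199) = 22199 · (1 − 1/79) · (1 − 1/281)
       = 22199 · 21840/22199 = 21840.

21840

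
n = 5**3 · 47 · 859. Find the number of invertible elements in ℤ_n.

3946800

φ(5046625) = 5046625 · (1 − 1/5) · (1 − 1/47) · (1 − 1/859)
       = 5046625 · 157872/201865 = 3946800.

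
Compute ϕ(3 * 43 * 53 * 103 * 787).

350191296

φ(3) = 3 − 1 = 2.
φ(43) = 43 − 1 = 42.
φ(53) = 53 − 1 = 52.
φ(103) = 103 − 1 = 102.
φ(787) = 787 − 1 = 786.
φ(554214057) = 2 × 42 × 52 × 102 × 786 = 350191296.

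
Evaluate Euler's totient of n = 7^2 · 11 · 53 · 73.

φ(7^2) = 7^2 − 7^1 = 49 − 7 = 42.
φ(11) = 11 − 1 = 10.
φ(53) = 53 − 1 = 52.
φ(73) = 73 − 1 = 72.
φ(2085391) = 42 × 10 × 52 × 72 = 1572480.

1572480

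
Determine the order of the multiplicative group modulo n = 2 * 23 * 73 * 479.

φ(1608482) = 1608482 · (1 − 1/2) · (1 − 1/23) · (1 − 1/73) · (1 − 1/479)
       = 1608482 · 757152/1608482 = 757152.

757152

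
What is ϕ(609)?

336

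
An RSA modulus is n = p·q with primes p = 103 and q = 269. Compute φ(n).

27336

For distinct primes, φ(pq) = (p−1)(q−1) = 102 × 268 = 27336.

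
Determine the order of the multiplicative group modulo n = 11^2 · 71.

7700

φ(11^2) = 11^2 − 11^1 = 121 − 11 = 110.
φ(71) = 71 − 1 = 70.
φ(8591) = 110 × 70 = 7700.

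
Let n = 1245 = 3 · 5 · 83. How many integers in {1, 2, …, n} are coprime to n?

656

φ(1245) = 1245 · (1 − 1/3) · (1 − 1/5) · (1 − 1/83)
       = 1245 · 656/1245 = 656.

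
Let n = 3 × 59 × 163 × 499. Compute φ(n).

9358416

φ(3) = 3 − 1 = 2.
φ(59) = 59 − 1 = 58.
φ(163) = 163 − 1 = 162.
φ(499) = 499 − 1 = 498.
Since φ is multiplicative, φ(14396649) = 2 · 58 · 162 · 498 = 9358416.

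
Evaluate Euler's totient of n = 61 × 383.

φ(61) = 61 − 1 = 60.
φ(383) = 383 − 1 = 382.
Multiply: 60 · 382 = 22920.

22920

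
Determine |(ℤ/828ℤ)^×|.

264

Factor 828: 828 = 2**2 * 3**2 * 23.
φ(2^2) = 2^1·(2−1) = 2·1 = 2.
φ(3^2) = 3^2 − 3^1 = 9 − 3 = 6.
φ(23) = 23 − 1 = 22.
Multiply: 2 · 6 · 22 = 264.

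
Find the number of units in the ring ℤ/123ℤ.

80

Factor 123: 123 = 3 × 41.
φ(123) = 123 · (1 − 1/3) · (1 − 1/41)
       = 123 · 80/123 = 80.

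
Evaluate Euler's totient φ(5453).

4320

Prime factorization: 5453 = 7 · 19 · 41.
φ(5453) = 5453 · (1 − 1/7) · (1 − 1/19) · (1 − 1/41)
       = 5453 · 4320/5453 = 4320.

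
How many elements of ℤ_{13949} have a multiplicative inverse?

Factor 13949: 13949 = 13 × 29 × 37.
φ(13949) = 13949 · (1 − 1/13) · (1 − 1/29) · (1 − 1/37)
       = 13949 · 12096/13949 = 12096.

12096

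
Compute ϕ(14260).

5280

Prime factorization: 14260 = 2**2 · 5 · 23 · 31.
φ(14260) = 14260 · (1 − 1/2) · (1 − 1/5) · (1 − 1/23) · (1 − 1/31)
       = 14260 · 2640/7130 = 5280.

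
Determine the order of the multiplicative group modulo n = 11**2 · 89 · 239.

φ(11^2) = 11^1·(11−1) = 11·10 = 110.
φ(89) = 89 − 1 = 88.
φ(239) = 239 − 1 = 238.
φ(2573791) = 110 × 88 × 238 = 2303840.

2303840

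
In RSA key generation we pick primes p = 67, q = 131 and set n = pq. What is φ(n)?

For distinct primes, φ(pq) = (p−1)(q−1) = 66 × 130 = 8580.

8580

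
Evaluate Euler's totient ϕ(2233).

Factor 2233: 2233 = 7 * 11 * 29.
φ(2233) = 2233 · (1 − 1/7) · (1 − 1/11) · (1 − 1/29)
       = 2233 · 1680/2233 = 1680.

1680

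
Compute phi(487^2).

236682

φ(487^2) = 487^1·(487−1) = 487·486 = 236682.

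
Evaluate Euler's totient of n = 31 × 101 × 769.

2304000

φ(2407739) = 2407739 · (1 − 1/31) · (1 − 1/101) · (1 − 1/769)
       = 2407739 · 2304000/2407739 = 2304000.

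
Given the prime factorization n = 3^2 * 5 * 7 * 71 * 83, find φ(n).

826560

φ(1856295) = 1856295 · (1 − 1/3) · (1 − 1/5) · (1 − 1/7) · (1 − 1/71) · (1 − 1/83)
       = 1856295 · 275520/618765 = 826560.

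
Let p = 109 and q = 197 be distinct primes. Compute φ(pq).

21168

φ(109) = 109 − 1 = 108.
φ(197) = 197 − 1 = 196.
Multiply: 108 · 196 = 21168.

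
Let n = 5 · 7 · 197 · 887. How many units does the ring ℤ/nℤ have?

φ(6115865) = 6115865 · (1 − 1/5) · (1 − 1/7) · (1 − 1/197) · (1 − 1/887)
       = 6115865 · 4167744/6115865 = 4167744.

4167744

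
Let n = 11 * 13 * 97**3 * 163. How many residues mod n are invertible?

φ(21273494957) = 21273494957 · (1 − 1/11) · (1 − 1/13) · (1 − 1/97) · (1 − 1/163)
       = 21273494957 · 1866240/2260973 = 17559452160.

17559452160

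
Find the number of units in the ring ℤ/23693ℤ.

First factor: 23693 = 19 × 29 × 43.
φ(19) = 19 − 1 = 18.
φ(29) = 29 − 1 = 28.
φ(43) = 43 − 1 = 42.
φ(23693) = 18 × 28 × 42 = 21168.

21168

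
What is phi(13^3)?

2028

φ(13^3) = 13^2·(13−1) = 169·12 = 2028.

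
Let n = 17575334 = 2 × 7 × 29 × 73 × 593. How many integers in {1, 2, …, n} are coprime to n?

7160832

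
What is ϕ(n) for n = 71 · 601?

φ(42671) = 42671 · (1 − 1/71) · (1 − 1/601)
       = 42671 · 42000/42671 = 42000.

42000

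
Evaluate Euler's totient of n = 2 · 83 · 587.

48052

φ(97442) = 97442 · (1 − 1/2) · (1 − 1/83) · (1 − 1/587)
       = 97442 · 48052/97442 = 48052.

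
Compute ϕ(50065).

34560

Prime factorization: 50065 = 5 × 17 × 19 × 31.
φ(50065) = 50065 · (1 − 1/5) · (1 − 1/17) · (1 − 1/19) · (1 − 1/31)
       = 50065 · 34560/50065 = 34560.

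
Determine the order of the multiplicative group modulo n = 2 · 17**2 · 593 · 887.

142667264

φ(304022798) = 304022798 · (1 − 1/2) · (1 − 1/17) · (1 − 1/593) · (1 − 1/887)
       = 304022798 · 8392192/17883694 = 142667264.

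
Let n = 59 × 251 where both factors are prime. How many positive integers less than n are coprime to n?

φ(14809) = 14809 · (1 − 1/59) · (1 − 1/251)
       = 14809 · 14500/14809 = 14500.

14500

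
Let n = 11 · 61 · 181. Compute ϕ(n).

φ(121451) = 121451 · (1 − 1/11) · (1 − 1/61) · (1 − 1/181)
       = 121451 · 108000/121451 = 108000.

108000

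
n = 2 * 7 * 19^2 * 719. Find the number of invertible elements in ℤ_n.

φ(3633826) = 3633826 · (1 − 1/2) · (1 − 1/7) · (1 − 1/19) · (1 − 1/719)
       = 3633826 · 77544/191254 = 1473336.

1473336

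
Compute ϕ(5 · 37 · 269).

38592

φ(5) = 5 − 1 = 4.
φ(37) = 37 − 1 = 36.
φ(269) = 269 − 1 = 268.
Multiply: 4 · 36 · 268 = 38592.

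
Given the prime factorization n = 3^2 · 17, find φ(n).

96

φ(153) = 153 · (1 − 1/3) · (1 − 1/17)
       = 153 · 32/51 = 96.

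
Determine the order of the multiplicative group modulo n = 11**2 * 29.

3080

φ(3509) = 3509 · (1 − 1/11) · (1 − 1/29)
       = 3509 · 280/319 = 3080.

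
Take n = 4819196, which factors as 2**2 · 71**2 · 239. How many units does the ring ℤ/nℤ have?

φ(2^2) = 2^1·(2−1) = 2·1 = 2.
φ(71^2) = 71^2 − 71^1 = 5041 − 71 = 4970.
φ(239) = 239 − 1 = 238.
φ(4819196) = 2 × 4970 × 238 = 2365720.

2365720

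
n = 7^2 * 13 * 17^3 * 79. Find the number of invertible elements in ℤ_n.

181778688

φ(247236899) = 247236899 · (1 − 1/7) · (1 − 1/13) · (1 − 1/17) · (1 − 1/79)
       = 247236899 · 89856/122213 = 181778688.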